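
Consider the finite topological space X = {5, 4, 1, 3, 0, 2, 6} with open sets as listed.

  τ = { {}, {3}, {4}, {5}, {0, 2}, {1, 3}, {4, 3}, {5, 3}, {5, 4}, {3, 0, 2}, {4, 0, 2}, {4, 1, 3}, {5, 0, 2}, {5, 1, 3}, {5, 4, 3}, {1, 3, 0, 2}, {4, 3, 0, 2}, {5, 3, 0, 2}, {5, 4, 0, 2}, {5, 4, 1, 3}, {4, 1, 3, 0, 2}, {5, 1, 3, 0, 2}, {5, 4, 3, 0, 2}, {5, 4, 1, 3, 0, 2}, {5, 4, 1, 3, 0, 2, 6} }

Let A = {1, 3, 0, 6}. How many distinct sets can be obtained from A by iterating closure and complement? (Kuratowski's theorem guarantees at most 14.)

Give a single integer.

10

complement {5, 4, 2}; its interior {5, 4}; cl(A) = X∖{5, 4} = {1, 3, 0, 2, 6}
With k = closure, c = complement:
  1. A     = {1, 3, 0, 6}
  2. kA    = {1, 3, 0, 2, 6}
  3. cA    = {5, 4, 2}
  4. ckA   = {5, 4}
  5. kcA   = {5, 4, 0, 2, 6}
  6. kckA  = {5, 4, 6}
  7. ckcA  = {1, 3}
  8. ckckA = {1, 3, 0, 2}
  9. kckcA = {1, 3, 6}
  10. ckckcA = {5, 4, 0, 2}
k, c of each give nothing new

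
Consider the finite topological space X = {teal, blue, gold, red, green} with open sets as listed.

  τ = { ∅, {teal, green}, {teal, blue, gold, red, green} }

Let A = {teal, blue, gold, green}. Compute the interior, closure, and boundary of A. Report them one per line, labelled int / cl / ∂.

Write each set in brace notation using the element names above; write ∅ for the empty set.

int(A) = {teal, green}
cl(A)  = {teal, blue, gold, red, green}
∂A     = {blue, gold, red}

U open, U⊆A: ∅, {teal, green}. int(A) = ⋃ = {teal, green}
X∖A={red}, int(X∖A)=∅, hence cl(A)={teal, blue, gold, red, green}
∂A: remove int from cl → {blue, gold, red}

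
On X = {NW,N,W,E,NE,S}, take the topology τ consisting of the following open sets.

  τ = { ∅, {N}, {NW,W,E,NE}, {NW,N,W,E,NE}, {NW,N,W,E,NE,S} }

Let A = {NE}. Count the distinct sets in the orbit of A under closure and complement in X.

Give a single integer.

8

closure: X∖int(X∖A) = X∖{N} = {NW,W,E,NE,S}
Let k=closure and c=complement:
  1. A     = {NE}
  2. kA    = {NW,W,E,NE,S}
  3. cA    = {NW,N,W,E,S}
  4. ckA   = {N}
  5. kcA   = {NW,N,W,E,NE,S}
  6. kckA  = {N,S}
  7. ckcA  = ∅
  8. ckckA = {NW,W,E,NE}
— saturated at 8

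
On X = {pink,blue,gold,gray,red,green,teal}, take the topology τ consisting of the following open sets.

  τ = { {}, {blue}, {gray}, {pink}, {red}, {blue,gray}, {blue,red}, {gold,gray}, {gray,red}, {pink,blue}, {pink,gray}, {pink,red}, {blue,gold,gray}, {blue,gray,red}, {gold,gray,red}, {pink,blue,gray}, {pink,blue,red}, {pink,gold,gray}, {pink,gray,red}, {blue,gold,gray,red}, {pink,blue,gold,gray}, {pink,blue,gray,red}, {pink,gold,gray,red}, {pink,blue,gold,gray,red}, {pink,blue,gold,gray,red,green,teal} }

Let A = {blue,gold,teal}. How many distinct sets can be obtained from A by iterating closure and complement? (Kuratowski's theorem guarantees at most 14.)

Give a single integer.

8

X∖A={pink,gray,red,green}, int(X∖A)={pink,gray,red}, hence cl(A)={blue,gold,green,teal}
Orbit (k=closure, c=complement):
  1. A     = {blue,gold,teal}
  2. kA    = {blue,gold,green,teal}
  3. cA    = {pink,gray,red,green}
  4. ckA   = {pink,gray,red}
  5. kcA   = {pink,gold,gray,red,green,teal}
  6. ckcA  = {blue}
  7. kckcA = {blue,green,teal}
  8. ckckcA = {pink,gold,gray,red}
(closed under both — stop)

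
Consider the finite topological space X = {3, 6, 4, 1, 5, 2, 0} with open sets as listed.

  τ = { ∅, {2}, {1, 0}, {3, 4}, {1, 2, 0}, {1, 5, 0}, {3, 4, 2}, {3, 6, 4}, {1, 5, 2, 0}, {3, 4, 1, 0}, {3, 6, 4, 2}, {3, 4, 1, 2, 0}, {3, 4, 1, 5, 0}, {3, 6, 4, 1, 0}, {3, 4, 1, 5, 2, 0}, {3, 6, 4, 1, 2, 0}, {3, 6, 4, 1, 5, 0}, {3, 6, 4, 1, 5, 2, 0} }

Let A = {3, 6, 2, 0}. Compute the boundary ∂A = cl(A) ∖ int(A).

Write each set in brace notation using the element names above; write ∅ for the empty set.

opens ⊆ A: ∅, {2}; union → int = {2}
complement {4, 1, 5}; its interior ∅; cl(A) = X∖∅ = {3, 6, 4, 1, 5, 2, 0}
boundary = {3, 6, 4, 1, 5, 2, 0} ∖ {2} = {3, 6, 4, 1, 5, 0}

{3, 6, 4, 1, 5, 0}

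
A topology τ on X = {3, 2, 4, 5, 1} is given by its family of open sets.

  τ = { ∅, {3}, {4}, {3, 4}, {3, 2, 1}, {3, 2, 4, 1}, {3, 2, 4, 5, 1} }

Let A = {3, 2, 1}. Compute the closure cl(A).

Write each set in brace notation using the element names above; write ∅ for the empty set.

X∖A={4, 5}, int(X∖A)={4}, hence cl(A)={3, 2, 5, 1}

{3, 2, 5, 1}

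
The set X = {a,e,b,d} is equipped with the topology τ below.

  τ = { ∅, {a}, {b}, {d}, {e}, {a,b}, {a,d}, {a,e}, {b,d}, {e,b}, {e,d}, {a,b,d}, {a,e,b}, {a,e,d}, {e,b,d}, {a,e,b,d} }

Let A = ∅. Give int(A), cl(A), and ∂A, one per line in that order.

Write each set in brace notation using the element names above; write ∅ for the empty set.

int(A) = ∅
cl(A)  = ∅
∂A     = ∅

open subsets of A: ∅; so int(A) = ∅
closure: X∖int(X∖A) = X∖{a,e,b,d} = ∅
∂A = ∅ minus ∅ = ∅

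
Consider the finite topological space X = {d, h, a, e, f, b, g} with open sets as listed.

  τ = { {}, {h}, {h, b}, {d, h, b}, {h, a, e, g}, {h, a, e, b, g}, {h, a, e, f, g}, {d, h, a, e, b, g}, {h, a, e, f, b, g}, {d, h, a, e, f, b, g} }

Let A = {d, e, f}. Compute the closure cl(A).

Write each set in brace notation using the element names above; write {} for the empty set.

{d, a, e, f, g}

X∖A={h, a, b, g}, int(X∖A)={h, b}, hence cl(A)={d, a, e, f, g}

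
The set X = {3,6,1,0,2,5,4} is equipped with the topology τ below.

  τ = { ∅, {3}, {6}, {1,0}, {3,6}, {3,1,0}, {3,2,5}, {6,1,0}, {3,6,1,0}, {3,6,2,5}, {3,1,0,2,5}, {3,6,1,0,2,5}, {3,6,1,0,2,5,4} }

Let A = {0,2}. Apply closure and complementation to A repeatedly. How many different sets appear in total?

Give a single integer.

10

closure: X∖int(X∖A) = X∖{3,6} = {1,0,2,5,4}
Let k=closure and c=complement:
  1. A     = {0,2}
  2. kA    = {1,0,2,5,4}
  3. cA    = {3,6,1,5,4}
  4. ckA   = {3,6}
  5. kcA   = {3,6,1,0,2,5,4}
  6. kckA  = {3,6,2,5,4}
  7. ckcA  = ∅
  8. ckckA = {1,0}
  9. kckckA = {1,0,4}
  10. ckckckA = {3,6,2,5}
— saturated at 10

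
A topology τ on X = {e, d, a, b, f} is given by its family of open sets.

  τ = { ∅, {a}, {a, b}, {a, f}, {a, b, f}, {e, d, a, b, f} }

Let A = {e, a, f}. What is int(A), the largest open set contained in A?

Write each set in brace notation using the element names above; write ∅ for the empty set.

U open, U⊆A: ∅, {a}, {a, f}. int(A) = ⋃ = {a, f}

{a, f}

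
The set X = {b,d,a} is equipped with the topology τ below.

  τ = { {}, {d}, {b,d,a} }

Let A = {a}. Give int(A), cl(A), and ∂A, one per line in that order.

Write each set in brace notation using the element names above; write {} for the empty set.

int(A) = {}
cl(A)  = {b,a}
∂A     = {b,a}

U open, U⊆A: {}. int(A) = ⋃ = {}
X∖A={b,d}, int(X∖A)={d}, hence cl(A)={b,a}
∂A: remove int from cl → {b,a}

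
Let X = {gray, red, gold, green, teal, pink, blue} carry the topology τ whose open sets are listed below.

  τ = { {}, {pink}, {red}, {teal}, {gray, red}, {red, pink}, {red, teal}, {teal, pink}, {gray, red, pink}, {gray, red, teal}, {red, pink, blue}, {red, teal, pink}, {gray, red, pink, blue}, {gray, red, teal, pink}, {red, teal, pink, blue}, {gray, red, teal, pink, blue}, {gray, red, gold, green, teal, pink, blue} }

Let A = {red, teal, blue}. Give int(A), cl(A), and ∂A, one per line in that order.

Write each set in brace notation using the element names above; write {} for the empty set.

open subsets of A: {}, {red}, {teal}, {red, teal}; so int(A) = {red, teal}
closure: X∖int(X∖A) = X∖{pink} = {gray, red, gold, green, teal, blue}
∂A = {gray, red, gold, green, teal, blue} minus {red, teal} = {gray, gold, green, blue}

int(A) = {red, teal}
cl(A)  = {gray, red, gold, green, teal, blue}
∂A     = {gray, gold, green, blue}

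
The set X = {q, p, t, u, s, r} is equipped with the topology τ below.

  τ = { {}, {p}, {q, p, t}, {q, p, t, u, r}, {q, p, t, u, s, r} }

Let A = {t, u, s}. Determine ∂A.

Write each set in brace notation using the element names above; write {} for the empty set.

{q, t, u, s, r}

open subsets of A: {}; so int(A) = {}
closure: X∖int(X∖A) = X∖{p} = {q, t, u, s, r}
∂A = {q, t, u, s, r} minus {} = {q, t, u, s, r}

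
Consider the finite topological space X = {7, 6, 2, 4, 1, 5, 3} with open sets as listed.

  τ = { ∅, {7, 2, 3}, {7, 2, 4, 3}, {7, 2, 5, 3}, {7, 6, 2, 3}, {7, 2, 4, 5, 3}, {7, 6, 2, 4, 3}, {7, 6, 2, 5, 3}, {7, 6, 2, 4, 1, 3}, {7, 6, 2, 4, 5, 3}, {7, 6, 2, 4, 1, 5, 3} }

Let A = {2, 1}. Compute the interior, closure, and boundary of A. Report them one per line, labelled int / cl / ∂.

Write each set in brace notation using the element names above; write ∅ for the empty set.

int(A) = ∅
cl(A)  = {7, 6, 2, 4, 1, 5, 3}
∂A     = {7, 6, 2, 4, 1, 5, 3}

U open, U⊆A: ∅. int(A) = ⋃ = ∅
X∖A={7, 6, 4, 5, 3}, int(X∖A)=∅, hence cl(A)={7, 6, 2, 4, 1, 5, 3}
∂A: remove int from cl → {7, 6, 2, 4, 1, 5, 3}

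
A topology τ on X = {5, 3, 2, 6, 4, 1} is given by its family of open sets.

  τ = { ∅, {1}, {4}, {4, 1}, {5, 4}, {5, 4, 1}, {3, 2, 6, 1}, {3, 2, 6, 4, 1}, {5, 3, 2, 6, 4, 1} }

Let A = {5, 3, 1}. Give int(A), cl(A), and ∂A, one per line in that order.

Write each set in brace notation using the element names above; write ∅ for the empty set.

int(A) = {1}
cl(A)  = {5, 3, 2, 6, 1}
∂A     = {5, 3, 2, 6}

U open, U⊆A: ∅, {1}. int(A) = ⋃ = {1}
X∖A={2, 6, 4}, int(X∖A)={4}, hence cl(A)={5, 3, 2, 6, 1}
∂A: remove int from cl → {5, 3, 2, 6}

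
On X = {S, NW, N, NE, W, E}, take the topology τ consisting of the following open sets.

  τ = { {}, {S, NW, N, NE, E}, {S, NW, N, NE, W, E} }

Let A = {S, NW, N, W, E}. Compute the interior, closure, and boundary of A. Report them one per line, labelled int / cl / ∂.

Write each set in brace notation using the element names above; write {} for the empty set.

int(A) = {}
cl(A)  = {S, NW, N, NE, W, E}
∂A     = {S, NW, N, NE, W, E}

opens ⊆ A: {}; union → int = {}
complement {NE}; its interior {}; cl(A) = X∖{} = {S, NW, N, NE, W, E}
boundary = {S, NW, N, NE, W, E} ∖ {} = {S, NW, N, NE, W, E}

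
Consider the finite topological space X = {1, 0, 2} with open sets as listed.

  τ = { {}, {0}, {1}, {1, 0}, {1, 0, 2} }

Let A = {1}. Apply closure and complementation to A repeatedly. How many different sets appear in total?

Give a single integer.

complement {0, 2}; its interior {0}; cl(A) = X∖{0} = {1, 2}
With k = closure, c = complement:
  1. A     = {1}
  2. kA    = {1, 2}
  3. cA    = {0, 2}
  4. ckA   = {0}
k, c of each give nothing new

4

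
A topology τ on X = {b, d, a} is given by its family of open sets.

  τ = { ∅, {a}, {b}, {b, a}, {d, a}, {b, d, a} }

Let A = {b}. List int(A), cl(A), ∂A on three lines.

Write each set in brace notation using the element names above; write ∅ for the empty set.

int(A) = {b}
cl(A)  = {b}
∂A     = ∅

U open, U⊆A: ∅, {b}. int(A) = ⋃ = {b}
X∖A={d, a}, int(X∖A)={d, a}, hence cl(A)={b}
∂A: remove int from cl → ∅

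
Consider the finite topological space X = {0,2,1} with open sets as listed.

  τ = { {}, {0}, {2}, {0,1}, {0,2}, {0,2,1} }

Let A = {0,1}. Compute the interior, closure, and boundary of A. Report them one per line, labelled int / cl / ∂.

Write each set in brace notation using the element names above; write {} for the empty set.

int(A) = {0,1}
cl(A)  = {0,1}
∂A     = {}

open subsets of A: {}, {0}, {0,1}; so int(A) = {0,1}
closure: X∖int(X∖A) = X∖{2} = {0,1}
∂A = {0,1} minus {0,1} = {}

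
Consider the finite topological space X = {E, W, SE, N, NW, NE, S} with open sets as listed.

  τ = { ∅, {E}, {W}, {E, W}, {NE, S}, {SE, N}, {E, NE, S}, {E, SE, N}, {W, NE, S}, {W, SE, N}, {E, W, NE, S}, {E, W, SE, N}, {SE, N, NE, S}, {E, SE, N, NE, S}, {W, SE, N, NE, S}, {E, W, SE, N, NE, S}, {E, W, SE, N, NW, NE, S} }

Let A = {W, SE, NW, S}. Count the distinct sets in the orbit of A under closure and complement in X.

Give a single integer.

X∖A={E, N, NE}, int(X∖A)={E}, hence cl(A)={W, SE, N, NW, NE, S}
Orbit (k=closure, c=complement):
  1. A     = {W, SE, NW, S}
  2. kA    = {W, SE, N, NW, NE, S}
  3. cA    = {E, N, NE}
  4. ckA   = {E}
  5. kcA   = {E, SE, N, NW, NE, S}
  6. kckA  = {E, NW}
  7. ckcA  = {W}
  8. ckckA = {W, SE, N, NE, S}
  9. kckcA = {W, NW}
  10. ckckcA = {E, SE, N, NE, S}
(closed under both — stop)

10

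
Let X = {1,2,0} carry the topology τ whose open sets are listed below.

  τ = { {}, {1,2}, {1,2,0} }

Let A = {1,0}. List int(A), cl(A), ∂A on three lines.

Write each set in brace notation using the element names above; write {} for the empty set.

int(A) = {}
cl(A)  = {1,2,0}
∂A     = {1,2,0}

U open, U⊆A: {}. int(A) = ⋃ = {}
X∖A={2}, int(X∖A)={}, hence cl(A)={1,2,0}
∂A: remove int from cl → {1,2,0}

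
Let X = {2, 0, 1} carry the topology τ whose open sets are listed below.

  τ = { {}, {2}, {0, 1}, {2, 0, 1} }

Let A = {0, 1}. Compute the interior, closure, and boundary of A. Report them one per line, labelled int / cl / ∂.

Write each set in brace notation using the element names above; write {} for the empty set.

int(A) = {0, 1}
cl(A)  = {0, 1}
∂A     = {}

interior: largest open inside A is {0, 1} (from {}, {0, 1})
cl via duality: int({2}) = {2}, so X∖{2} = {0, 1}
cl∖int = {}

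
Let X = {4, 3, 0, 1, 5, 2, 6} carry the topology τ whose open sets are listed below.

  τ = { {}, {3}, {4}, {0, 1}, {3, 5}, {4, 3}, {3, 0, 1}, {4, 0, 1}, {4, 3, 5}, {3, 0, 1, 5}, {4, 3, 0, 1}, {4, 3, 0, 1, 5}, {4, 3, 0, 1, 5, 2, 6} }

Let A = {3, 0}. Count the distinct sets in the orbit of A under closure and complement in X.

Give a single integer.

12

complement {4, 1, 5, 2, 6}; its interior {4}; cl(A) = X∖{4} = {3, 0, 1, 5, 2, 6}
With k = closure, c = complement:
  1. A     = {3, 0}
  2. kA    = {3, 0, 1, 5, 2, 6}
  3. cA    = {4, 1, 5, 2, 6}
  4. ckA   = {4}
  5. kcA   = {4, 0, 1, 5, 2, 6}
  6. kckA  = {4, 2, 6}
  7. ckcA  = {3}
  8. ckckA = {3, 0, 1, 5}
  9. kckcA = {3, 5, 2, 6}
  10. ckckcA = {4, 0, 1}
  11. kckckcA = {4, 0, 1, 2, 6}
  12. ckckckcA = {3, 5}
k, c of each give nothing new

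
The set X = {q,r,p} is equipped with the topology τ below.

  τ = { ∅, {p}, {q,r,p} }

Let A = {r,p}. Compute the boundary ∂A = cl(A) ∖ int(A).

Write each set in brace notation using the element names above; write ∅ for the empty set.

{q,r}

interior: largest open inside A is {p} (from ∅, {p})
cl via duality: int({q}) = ∅, so X∖∅ = {q,r,p}
cl∖int = {q,r}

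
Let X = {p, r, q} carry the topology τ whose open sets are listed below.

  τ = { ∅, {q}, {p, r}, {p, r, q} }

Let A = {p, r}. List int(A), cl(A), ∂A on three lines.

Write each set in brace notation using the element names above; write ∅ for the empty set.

int(A) = {p, r}
cl(A)  = {p, r}
∂A     = ∅

interior: largest open inside A is {p, r} (from ∅, {p, r})
cl via duality: int({q}) = {q}, so X∖{q} = {p, r}
cl∖int = ∅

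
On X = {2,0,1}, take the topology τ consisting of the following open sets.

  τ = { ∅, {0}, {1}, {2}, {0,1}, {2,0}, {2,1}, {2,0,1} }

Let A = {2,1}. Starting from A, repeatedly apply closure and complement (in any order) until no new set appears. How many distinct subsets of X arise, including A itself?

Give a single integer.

2

complement {0}; its interior {0}; cl(A) = X∖{0} = {2,1}
With k = closure, c = complement:
  1. A     = {2,1}
  2. cA    = {0}
k, c of each give nothing new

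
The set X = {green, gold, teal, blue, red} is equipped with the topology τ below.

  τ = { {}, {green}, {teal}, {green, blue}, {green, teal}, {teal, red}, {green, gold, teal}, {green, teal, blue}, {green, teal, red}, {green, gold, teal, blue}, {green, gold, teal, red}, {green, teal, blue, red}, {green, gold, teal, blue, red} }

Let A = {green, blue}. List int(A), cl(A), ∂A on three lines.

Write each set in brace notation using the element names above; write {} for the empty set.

int(A) = {green, blue}
cl(A)  = {green, gold, blue}
∂A     = {gold}

open subsets of A: {}, {green}, {green, blue}; so int(A) = {green, blue}
closure: X∖int(X∖A) = X∖{teal, red} = {green, gold, blue}
∂A = {green, gold, blue} minus {green, blue} = {gold}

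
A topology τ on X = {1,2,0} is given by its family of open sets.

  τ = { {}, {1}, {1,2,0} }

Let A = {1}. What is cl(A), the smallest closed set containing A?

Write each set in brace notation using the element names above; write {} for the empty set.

cl via duality: int({2,0}) = {}, so X∖{} = {1,2,0}

{1,2,0}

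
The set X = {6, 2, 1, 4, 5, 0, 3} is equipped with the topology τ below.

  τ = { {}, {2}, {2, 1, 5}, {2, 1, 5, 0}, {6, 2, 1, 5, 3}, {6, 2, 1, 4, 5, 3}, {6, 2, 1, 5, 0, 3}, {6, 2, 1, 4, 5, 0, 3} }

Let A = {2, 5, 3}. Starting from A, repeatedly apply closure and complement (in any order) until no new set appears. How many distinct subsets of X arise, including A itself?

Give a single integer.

6

cl via duality: int({6, 1, 4, 0}) = {}, so X∖{} = {6, 2, 1, 4, 5, 0, 3}
Write k for closure, c for complement:
  1. A     = {2, 5, 3}
  2. kA    = {6, 2, 1, 4, 5, 0, 3}
  3. cA    = {6, 1, 4, 0}
  4. ckA   = {}
  5. kcA   = {6, 1, 4, 5, 0, 3}
  6. ckcA  = {2}
applying k or c yields no new set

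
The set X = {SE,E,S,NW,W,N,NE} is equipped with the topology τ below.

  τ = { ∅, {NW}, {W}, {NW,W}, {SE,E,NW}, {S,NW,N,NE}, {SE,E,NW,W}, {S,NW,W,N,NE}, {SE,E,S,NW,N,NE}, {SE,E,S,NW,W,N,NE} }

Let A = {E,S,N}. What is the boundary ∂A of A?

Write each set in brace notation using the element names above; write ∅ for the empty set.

open subsets of A: ∅; so int(A) = ∅
closure: X∖int(X∖A) = X∖{NW,W} = {SE,E,S,N,NE}
∂A = {SE,E,S,N,NE} minus ∅ = {SE,E,S,N,NE}

{SE,E,S,N,NE}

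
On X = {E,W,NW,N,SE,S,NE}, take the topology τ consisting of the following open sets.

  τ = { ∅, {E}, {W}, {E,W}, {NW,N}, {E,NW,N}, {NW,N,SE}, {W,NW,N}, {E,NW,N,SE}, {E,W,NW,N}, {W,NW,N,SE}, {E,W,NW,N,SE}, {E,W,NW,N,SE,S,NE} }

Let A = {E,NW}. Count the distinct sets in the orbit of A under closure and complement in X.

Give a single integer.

10

closure: X∖int(X∖A) = X∖{W} = {E,NW,N,SE,S,NE}
Let k=closure and c=complement:
  1. A     = {E,NW}
  2. kA    = {E,NW,N,SE,S,NE}
  3. cA    = {W,N,SE,S,NE}
  4. ckA   = {W}
  5. kcA   = {W,NW,N,SE,S,NE}
  6. kckA  = {W,S,NE}
  7. ckcA  = {E}
  8. ckckA = {E,NW,N,SE}
  9. kckcA = {E,S,NE}
  10. ckckcA = {W,NW,N,SE}
— saturated at 10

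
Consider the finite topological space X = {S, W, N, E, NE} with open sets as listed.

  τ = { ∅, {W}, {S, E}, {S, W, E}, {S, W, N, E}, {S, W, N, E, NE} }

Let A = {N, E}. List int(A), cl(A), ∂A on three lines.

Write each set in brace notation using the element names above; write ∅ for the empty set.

interior: largest open inside A is ∅ (from ∅)
cl via duality: int({S, W, NE}) = {W}, so X∖{W} = {S, N, E, NE}
cl∖int = {S, N, E, NE}

int(A) = ∅
cl(A)  = {S, N, E, NE}
∂A     = {S, N, E, NE}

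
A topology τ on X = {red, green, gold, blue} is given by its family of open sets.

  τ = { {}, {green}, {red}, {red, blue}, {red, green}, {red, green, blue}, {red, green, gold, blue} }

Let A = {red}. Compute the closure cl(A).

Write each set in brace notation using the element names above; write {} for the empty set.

complement {green, gold, blue}; its interior {green}; cl(A) = X∖{green} = {red, gold, blue}

{red, gold, blue}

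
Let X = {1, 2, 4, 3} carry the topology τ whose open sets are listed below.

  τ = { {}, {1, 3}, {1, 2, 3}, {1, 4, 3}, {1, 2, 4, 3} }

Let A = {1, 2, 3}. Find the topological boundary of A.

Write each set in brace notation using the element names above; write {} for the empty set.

{4}

opens ⊆ A: {}, {1, 3}, {1, 2, 3}; union → int = {1, 2, 3}
complement {4}; its interior {}; cl(A) = X∖{} = {1, 2, 4, 3}
boundary = {1, 2, 4, 3} ∖ {1, 2, 3} = {4}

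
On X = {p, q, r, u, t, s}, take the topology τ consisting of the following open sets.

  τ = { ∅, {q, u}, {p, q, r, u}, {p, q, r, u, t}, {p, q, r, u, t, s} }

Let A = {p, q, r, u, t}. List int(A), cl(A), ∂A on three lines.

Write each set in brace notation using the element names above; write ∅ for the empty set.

int(A) = {p, q, r, u, t}
cl(A)  = {p, q, r, u, t, s}
∂A     = {s}

open subsets of A: ∅, {q, u}, {p, q, r, u}, {p, q, r, u, t}; so int(A) = {p, q, r, u, t}
closure: X∖int(X∖A) = X∖∅ = {p, q, r, u, t, s}
∂A = {p, q, r, u, t, s} minus {p, q, r, u, t} = {s}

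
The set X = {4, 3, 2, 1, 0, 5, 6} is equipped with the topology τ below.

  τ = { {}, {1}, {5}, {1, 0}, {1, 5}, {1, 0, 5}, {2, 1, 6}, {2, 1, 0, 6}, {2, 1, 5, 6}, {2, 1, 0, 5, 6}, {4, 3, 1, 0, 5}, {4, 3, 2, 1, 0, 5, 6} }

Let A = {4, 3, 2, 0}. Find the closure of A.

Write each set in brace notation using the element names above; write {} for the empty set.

X∖A={1, 5, 6}, int(X∖A)={1, 5}, hence cl(A)={4, 3, 2, 0, 6}

{4, 3, 2, 0, 6}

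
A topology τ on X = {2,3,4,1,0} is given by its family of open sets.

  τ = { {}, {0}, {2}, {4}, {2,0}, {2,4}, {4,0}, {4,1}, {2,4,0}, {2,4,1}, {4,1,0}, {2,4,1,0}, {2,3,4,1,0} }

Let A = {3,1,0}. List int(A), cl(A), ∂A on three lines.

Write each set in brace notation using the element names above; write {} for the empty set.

int(A) = {0}
cl(A)  = {3,1,0}
∂A     = {3,1}

interior: largest open inside A is {0} (from {}, {0})
cl via duality: int({2,4}) = {2,4}, so X∖{2,4} = {3,1,0}
cl∖int = {3,1}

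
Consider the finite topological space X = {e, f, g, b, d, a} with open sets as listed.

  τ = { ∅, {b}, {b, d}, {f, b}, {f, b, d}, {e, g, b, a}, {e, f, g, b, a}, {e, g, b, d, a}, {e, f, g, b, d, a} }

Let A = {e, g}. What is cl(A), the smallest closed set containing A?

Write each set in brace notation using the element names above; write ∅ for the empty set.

closure: X∖int(X∖A) = X∖{f, b, d} = {e, g, a}

{e, g, a}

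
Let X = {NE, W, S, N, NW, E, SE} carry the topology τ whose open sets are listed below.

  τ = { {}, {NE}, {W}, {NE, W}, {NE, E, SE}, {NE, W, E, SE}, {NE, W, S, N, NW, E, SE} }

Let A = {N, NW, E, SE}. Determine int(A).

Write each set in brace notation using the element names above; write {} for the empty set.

opens ⊆ A: {}; union → int = {}

{}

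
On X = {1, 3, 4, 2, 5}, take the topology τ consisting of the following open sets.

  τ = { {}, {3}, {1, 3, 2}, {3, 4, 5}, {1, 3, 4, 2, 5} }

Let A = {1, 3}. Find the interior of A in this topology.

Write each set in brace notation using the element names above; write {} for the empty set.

{3}

interior: largest open inside A is {3} (from {}, {3})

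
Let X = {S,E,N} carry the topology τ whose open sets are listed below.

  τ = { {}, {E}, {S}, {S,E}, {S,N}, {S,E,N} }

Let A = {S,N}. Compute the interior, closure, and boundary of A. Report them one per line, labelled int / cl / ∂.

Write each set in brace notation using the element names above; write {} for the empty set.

opens ⊆ A: {}, {S}, {S,N}; union → int = {S,N}
complement {E}; its interior {E}; cl(A) = X∖{E} = {S,N}
boundary = {S,N} ∖ {S,N} = {}

int(A) = {S,N}
cl(A)  = {S,N}
∂A     = {}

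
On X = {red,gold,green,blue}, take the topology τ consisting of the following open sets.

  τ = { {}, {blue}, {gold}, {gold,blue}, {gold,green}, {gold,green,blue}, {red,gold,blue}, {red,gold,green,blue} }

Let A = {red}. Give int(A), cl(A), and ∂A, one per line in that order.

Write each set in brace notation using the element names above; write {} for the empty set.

interior: largest open inside A is {} (from {})
cl via duality: int({gold,green,blue}) = {gold,green,blue}, so X∖{gold,green,blue} = {red}
cl∖int = {red}

int(A) = {}
cl(A)  = {red}
∂A     = {red}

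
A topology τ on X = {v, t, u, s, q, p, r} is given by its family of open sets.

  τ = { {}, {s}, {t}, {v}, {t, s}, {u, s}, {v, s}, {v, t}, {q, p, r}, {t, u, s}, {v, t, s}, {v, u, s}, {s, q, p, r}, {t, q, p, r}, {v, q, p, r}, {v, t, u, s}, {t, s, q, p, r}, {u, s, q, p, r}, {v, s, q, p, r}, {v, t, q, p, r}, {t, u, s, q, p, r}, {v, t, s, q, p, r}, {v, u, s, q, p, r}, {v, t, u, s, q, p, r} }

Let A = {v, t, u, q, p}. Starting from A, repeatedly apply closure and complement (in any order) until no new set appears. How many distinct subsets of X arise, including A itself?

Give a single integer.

X∖A={s, r}, int(X∖A)={s}, hence cl(A)={v, t, u, q, p, r}
Orbit (k=closure, c=complement):
  1. A     = {v, t, u, q, p}
  2. kA    = {v, t, u, q, p, r}
  3. cA    = {s, r}
  4. ckA   = {s}
  5. kcA   = {u, s, q, p, r}
  6. kckA  = {u, s}
  7. ckcA  = {v, t}
  8. ckckA = {v, t, q, p, r}
(closed under both — stop)

8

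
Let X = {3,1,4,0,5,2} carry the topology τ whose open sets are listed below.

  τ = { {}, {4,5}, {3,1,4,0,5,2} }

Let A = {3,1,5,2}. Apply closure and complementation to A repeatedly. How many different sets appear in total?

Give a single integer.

closure: X∖int(X∖A) = X∖{} = {3,1,4,0,5,2}
Let k=closure and c=complement:
  1. A     = {3,1,5,2}
  2. kA    = {3,1,4,0,5,2}
  3. cA    = {4,0}
  4. ckA   = {}
— saturated at 4

4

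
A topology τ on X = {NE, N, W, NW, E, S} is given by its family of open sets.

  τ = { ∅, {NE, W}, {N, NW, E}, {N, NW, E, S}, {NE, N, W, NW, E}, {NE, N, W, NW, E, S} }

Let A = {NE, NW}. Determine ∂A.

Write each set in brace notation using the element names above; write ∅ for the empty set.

{NE, N, W, NW, E, S}

opens ⊆ A: ∅; union → int = ∅
complement {N, W, E, S}; its interior ∅; cl(A) = X∖∅ = {NE, N, W, NW, E, S}
boundary = {NE, N, W, NW, E, S} ∖ ∅ = {NE, N, W, NW, E, S}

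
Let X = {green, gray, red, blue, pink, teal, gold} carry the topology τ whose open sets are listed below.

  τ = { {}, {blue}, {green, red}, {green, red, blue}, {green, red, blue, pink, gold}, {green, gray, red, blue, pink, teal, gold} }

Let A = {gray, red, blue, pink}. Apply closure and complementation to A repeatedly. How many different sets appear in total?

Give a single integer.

8

cl via duality: int({green, teal, gold}) = {}, so X∖{} = {green, gray, red, blue, pink, teal, gold}
Write k for closure, c for complement:
  1. A     = {gray, red, blue, pink}
  2. kA    = {green, gray, red, blue, pink, teal, gold}
  3. cA    = {green, teal, gold}
  4. ckA   = {}
  5. kcA   = {green, gray, red, pink, teal, gold}
  6. ckcA  = {blue}
  7. kckcA = {gray, blue, pink, teal, gold}
  8. ckckcA = {green, red}
applying k or c yields no new set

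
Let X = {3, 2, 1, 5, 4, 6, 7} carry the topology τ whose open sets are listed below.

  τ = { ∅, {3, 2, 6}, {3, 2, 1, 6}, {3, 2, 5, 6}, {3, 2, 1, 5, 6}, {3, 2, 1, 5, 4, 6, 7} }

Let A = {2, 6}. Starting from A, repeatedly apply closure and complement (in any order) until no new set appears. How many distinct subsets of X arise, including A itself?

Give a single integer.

4

complement {3, 1, 5, 4, 7}; its interior ∅; cl(A) = X∖∅ = {3, 2, 1, 5, 4, 6, 7}
With k = closure, c = complement:
  1. A     = {2, 6}
  2. kA    = {3, 2, 1, 5, 4, 6, 7}
  3. cA    = {3, 1, 5, 4, 7}
  4. ckA   = ∅
k, c of each give nothing new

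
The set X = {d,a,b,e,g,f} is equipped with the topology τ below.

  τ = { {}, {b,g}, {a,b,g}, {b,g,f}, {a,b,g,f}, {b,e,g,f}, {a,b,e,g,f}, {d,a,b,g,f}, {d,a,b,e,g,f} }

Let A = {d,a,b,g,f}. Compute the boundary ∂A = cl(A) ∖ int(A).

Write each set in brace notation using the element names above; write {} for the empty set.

open subsets of A: {}, {b,g}, {a,b,g}, {b,g,f}, {a,b,g,f}, {d,a,b,g,f}; so int(A) = {d,a,b,g,f}
closure: X∖int(X∖A) = X∖{} = {d,a,b,e,g,f}
∂A = {d,a,b,e,g,f} minus {d,a,b,g,f} = {e}

{e}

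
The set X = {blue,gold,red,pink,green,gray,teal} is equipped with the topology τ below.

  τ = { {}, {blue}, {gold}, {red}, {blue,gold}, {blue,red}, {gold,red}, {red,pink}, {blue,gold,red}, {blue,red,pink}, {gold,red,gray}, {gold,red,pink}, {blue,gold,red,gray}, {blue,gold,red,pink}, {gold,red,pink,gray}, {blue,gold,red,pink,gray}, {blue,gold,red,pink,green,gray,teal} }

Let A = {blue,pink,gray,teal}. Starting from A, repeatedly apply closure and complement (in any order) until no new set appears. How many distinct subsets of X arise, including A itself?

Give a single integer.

8

complement {gold,red,green}; its interior {gold,red}; cl(A) = X∖{gold,red} = {blue,pink,green,gray,teal}
With k = closure, c = complement:
  1. A     = {blue,pink,gray,teal}
  2. kA    = {blue,pink,green,gray,teal}
  3. cA    = {gold,red,green}
  4. ckA   = {gold,red}
  5. kcA   = {gold,red,pink,green,gray,teal}
  6. ckcA  = {blue}
  7. kckcA = {blue,green,teal}
  8. ckckcA = {gold,red,pink,gray}
k, c of each give nothing new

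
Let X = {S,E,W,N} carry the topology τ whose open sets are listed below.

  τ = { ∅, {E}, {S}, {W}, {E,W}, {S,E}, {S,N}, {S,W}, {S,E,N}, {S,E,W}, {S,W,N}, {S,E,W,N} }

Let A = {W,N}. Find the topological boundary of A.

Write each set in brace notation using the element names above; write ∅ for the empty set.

interior: largest open inside A is {W} (from ∅, {W})
cl via duality: int({S,E}) = {S,E}, so X∖{S,E} = {W,N}
cl∖int = {N}

{N}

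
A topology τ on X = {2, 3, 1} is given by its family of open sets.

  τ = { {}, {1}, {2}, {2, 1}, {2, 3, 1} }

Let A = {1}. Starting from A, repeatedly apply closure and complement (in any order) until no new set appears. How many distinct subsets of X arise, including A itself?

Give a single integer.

4

X∖A={2, 3}, int(X∖A)={2}, hence cl(A)={3, 1}
Orbit (k=closure, c=complement):
  1. A     = {1}
  2. kA    = {3, 1}
  3. cA    = {2, 3}
  4. ckA   = {2}
(closed under both — stop)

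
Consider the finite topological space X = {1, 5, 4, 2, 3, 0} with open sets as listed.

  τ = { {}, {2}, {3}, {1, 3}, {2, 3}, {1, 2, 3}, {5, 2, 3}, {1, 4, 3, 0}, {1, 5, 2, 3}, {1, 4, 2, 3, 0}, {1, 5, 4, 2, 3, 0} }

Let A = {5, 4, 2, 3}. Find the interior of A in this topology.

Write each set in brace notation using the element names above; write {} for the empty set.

opens ⊆ A: {}, {2}, {3}, {2, 3}, {5, 2, 3}; union → int = {5, 2, 3}

{5, 2, 3}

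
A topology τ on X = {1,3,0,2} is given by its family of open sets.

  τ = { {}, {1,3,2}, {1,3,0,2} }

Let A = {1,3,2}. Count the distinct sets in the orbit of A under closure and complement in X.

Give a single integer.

4

X∖A={0}, int(X∖A)={}, hence cl(A)={1,3,0,2}
Orbit (k=closure, c=complement):
  1. A     = {1,3,2}
  2. kA    = {1,3,0,2}
  3. cA    = {0}
  4. ckA   = {}
(closed under both — stop)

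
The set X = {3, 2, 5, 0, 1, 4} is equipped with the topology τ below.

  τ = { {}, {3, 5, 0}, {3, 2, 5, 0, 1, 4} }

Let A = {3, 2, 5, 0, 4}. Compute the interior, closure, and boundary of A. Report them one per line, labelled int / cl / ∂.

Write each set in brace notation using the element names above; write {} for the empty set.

opens ⊆ A: {}, {3, 5, 0}; union → int = {3, 5, 0}
complement {1}; its interior {}; cl(A) = X∖{} = {3, 2, 5, 0, 1, 4}
boundary = {3, 2, 5, 0, 1, 4} ∖ {3, 5, 0} = {2, 1, 4}

int(A) = {3, 5, 0}
cl(A)  = {3, 2, 5, 0, 1, 4}
∂A     = {2, 1, 4}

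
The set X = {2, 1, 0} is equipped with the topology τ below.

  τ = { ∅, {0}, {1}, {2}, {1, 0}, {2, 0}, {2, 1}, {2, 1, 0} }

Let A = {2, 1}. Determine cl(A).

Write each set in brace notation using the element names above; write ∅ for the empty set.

closure: X∖int(X∖A) = X∖{0} = {2, 1}

{2, 1}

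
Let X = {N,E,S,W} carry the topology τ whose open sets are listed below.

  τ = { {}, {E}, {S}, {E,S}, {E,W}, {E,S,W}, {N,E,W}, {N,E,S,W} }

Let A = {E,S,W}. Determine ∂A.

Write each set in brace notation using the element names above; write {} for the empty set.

U open, U⊆A: {}, {S}, {E}, {E,S}, {E,W}, {E,S,W}. int(A) = ⋃ = {E,S,W}
X∖A={N}, int(X∖A)={}, hence cl(A)={N,E,S,W}
∂A: remove int from cl → {N}

{N}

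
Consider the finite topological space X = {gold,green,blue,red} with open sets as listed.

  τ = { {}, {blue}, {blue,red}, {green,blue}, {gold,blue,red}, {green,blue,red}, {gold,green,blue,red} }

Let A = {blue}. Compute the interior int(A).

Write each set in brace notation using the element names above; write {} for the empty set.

{blue}

opens ⊆ A: {}, {blue}; union → int = {blue}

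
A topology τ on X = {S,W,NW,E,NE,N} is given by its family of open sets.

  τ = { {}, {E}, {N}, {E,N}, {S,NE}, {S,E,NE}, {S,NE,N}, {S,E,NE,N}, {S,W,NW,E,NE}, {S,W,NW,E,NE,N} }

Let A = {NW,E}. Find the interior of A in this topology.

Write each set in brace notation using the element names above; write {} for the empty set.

interior: largest open inside A is {E} (from {}, {E})

{E}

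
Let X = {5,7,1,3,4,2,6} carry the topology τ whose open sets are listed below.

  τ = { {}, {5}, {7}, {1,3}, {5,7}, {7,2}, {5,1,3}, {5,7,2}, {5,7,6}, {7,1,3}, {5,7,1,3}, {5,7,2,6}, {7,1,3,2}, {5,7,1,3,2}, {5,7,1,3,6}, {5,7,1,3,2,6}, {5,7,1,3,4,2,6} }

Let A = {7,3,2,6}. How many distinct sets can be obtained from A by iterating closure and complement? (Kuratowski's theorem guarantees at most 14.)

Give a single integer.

X∖A={5,1,4}, int(X∖A)={5}, hence cl(A)={7,1,3,4,2,6}
Orbit (k=closure, c=complement):
  1. A     = {7,3,2,6}
  2. kA    = {7,1,3,4,2,6}
  3. cA    = {5,1,4}
  4. ckA   = {5}
  5. kcA   = {5,1,3,4,6}
  6. kckA  = {5,4,6}
  7. ckcA  = {7,2}
  8. ckckA = {7,1,3,2}
  9. kckcA = {7,4,2,6}
  10. ckckcA = {5,1,3}
(closed under both — stop)

10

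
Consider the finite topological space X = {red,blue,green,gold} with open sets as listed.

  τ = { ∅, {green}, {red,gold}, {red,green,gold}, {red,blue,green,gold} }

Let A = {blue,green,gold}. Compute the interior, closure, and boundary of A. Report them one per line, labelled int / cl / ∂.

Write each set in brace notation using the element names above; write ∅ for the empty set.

int(A) = {green}
cl(A)  = {red,blue,green,gold}
∂A     = {red,blue,gold}

interior: largest open inside A is {green} (from ∅, {green})
cl via duality: int({red}) = ∅, so X∖∅ = {red,blue,green,gold}
cl∖int = {red,blue,gold}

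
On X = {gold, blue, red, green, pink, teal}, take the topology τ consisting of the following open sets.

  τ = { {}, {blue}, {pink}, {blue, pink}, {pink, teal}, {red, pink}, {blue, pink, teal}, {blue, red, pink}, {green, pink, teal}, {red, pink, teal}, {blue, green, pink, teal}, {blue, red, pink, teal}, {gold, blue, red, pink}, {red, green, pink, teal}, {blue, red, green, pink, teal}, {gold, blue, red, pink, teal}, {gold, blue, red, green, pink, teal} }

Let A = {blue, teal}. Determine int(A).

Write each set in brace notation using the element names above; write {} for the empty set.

open subsets of A: {}, {blue}; so int(A) = {blue}

{blue}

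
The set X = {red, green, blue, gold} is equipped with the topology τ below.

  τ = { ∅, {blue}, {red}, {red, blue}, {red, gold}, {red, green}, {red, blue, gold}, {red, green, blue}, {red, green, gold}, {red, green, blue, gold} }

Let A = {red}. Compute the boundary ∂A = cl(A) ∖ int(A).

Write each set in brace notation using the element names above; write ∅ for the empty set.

interior: largest open inside A is {red} (from ∅, {red})
cl via duality: int({green, blue, gold}) = {blue}, so X∖{blue} = {red, green, gold}
cl∖int = {green, gold}

{green, gold}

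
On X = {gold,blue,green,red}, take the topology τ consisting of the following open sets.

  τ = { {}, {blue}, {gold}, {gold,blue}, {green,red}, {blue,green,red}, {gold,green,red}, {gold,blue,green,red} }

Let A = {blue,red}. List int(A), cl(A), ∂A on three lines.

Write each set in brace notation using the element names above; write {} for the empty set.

open subsets of A: {}, {blue}; so int(A) = {blue}
closure: X∖int(X∖A) = X∖{gold} = {blue,green,red}
∂A = {blue,green,red} minus {blue} = {green,red}

int(A) = {blue}
cl(A)  = {blue,green,red}
∂A     = {green,red}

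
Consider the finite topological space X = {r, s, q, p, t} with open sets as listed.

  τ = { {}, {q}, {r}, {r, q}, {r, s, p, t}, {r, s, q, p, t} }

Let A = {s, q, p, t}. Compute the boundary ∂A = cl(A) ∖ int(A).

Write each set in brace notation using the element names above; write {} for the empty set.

U open, U⊆A: {}, {q}. int(A) = ⋃ = {q}
X∖A={r}, int(X∖A)={r}, hence cl(A)={s, q, p, t}
∂A: remove int from cl → {s, p, t}

{s, p, t}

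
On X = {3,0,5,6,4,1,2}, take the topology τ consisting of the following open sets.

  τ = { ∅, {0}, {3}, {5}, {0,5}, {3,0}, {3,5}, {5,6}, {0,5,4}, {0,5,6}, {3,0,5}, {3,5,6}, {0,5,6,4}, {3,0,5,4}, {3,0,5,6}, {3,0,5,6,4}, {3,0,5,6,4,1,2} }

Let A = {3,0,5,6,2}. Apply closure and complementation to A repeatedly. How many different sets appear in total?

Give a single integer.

6

X∖A={4,1}, int(X∖A)=∅, hence cl(A)={3,0,5,6,4,1,2}
Orbit (k=closure, c=complement):
  1. A     = {3,0,5,6,2}
  2. kA    = {3,0,5,6,4,1,2}
  3. cA    = {4,1}
  4. ckA   = ∅
  5. kcA   = {4,1,2}
  6. ckcA  = {3,0,5,6}
(closed under both — stop)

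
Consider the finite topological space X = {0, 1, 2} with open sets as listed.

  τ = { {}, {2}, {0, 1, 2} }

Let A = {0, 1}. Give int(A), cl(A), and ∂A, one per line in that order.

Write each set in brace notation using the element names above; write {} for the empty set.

opens ⊆ A: {}; union → int = {}
complement {2}; its interior {2}; cl(A) = X∖{2} = {0, 1}
boundary = {0, 1} ∖ {} = {0, 1}

int(A) = {}
cl(A)  = {0, 1}
∂A     = {0, 1}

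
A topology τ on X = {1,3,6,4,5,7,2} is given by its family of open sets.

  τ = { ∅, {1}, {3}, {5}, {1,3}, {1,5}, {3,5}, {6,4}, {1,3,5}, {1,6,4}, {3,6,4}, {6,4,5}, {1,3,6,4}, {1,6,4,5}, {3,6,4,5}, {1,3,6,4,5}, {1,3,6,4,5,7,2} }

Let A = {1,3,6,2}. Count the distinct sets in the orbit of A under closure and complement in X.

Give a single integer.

10

complement {4,5,7}; its interior {5}; cl(A) = X∖{5} = {1,3,6,4,7,2}
With k = closure, c = complement:
  1. A     = {1,3,6,2}
  2. kA    = {1,3,6,4,7,2}
  3. cA    = {4,5,7}
  4. ckA   = {5}
  5. kcA   = {6,4,5,7,2}
  6. kckA  = {5,7,2}
  7. ckcA  = {1,3}
  8. ckckA = {1,3,6,4}
  9. kckcA = {1,3,7,2}
  10. ckckcA = {6,4,5}
k, c of each give nothing new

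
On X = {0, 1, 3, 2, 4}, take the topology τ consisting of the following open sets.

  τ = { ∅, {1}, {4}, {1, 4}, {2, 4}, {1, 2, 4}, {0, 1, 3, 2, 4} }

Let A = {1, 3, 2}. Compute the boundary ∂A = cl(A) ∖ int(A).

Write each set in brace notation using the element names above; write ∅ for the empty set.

U open, U⊆A: ∅, {1}. int(A) = ⋃ = {1}
X∖A={0, 4}, int(X∖A)={4}, hence cl(A)={0, 1, 3, 2}
∂A: remove int from cl → {0, 3, 2}

{0, 3, 2}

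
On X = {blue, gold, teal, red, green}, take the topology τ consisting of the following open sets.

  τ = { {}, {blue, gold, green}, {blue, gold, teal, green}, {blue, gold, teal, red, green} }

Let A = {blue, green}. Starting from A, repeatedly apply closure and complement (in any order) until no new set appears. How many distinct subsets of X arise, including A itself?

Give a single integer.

4

cl via duality: int({gold, teal, red}) = {}, so X∖{} = {blue, gold, teal, red, green}
Write k for closure, c for complement:
  1. A     = {blue, green}
  2. kA    = {blue, gold, teal, red, green}
  3. cA    = {gold, teal, red}
  4. ckA   = {}
applying k or c yields no new set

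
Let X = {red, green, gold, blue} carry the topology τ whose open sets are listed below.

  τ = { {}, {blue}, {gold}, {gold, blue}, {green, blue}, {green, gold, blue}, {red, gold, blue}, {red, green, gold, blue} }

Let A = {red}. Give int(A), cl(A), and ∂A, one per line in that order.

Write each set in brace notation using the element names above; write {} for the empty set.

open subsets of A: {}; so int(A) = {}
closure: X∖int(X∖A) = X∖{green, gold, blue} = {red}
∂A = {red} minus {} = {red}

int(A) = {}
cl(A)  = {red}
∂A     = {red}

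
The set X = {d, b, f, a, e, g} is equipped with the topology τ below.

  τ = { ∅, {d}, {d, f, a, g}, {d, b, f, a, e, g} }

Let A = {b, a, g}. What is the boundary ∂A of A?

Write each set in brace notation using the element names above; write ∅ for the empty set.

open subsets of A: ∅; so int(A) = ∅
closure: X∖int(X∖A) = X∖{d} = {b, f, a, e, g}
∂A = {b, f, a, e, g} minus ∅ = {b, f, a, e, g}

{b, f, a, e, g}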